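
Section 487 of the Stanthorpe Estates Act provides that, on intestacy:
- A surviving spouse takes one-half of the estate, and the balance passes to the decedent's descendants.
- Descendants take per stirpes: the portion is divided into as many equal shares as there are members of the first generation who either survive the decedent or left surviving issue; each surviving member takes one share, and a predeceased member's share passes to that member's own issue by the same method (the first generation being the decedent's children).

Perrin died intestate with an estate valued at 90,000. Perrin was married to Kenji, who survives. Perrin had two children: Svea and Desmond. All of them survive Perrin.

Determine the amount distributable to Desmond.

Desmond receives 22,500.

Kenji takes one-half of 90,000 = 45,000. The remaining 45,000 passes to the descendants.
The descendants' portion (45,000) is divided into 2 shares of 22,500: Svea and Desmond each take 22,500.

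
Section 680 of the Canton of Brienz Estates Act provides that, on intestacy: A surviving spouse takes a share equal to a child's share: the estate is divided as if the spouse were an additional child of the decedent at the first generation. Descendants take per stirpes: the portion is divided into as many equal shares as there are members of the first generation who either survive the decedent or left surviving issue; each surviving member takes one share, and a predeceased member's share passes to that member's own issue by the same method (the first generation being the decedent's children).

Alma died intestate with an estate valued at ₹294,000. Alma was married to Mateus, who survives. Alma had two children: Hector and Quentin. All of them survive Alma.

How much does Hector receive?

The spouse counts as an additional share at the children's level, so there are 3 primary shares of ₹98,000. Mateus takes one such share (₹98,000).
The children's combined portion (₹196,000) is divided into 2 shares of ₹98,000: Hector and Quentin each take ₹98,000.

Hector receives ₹98,000.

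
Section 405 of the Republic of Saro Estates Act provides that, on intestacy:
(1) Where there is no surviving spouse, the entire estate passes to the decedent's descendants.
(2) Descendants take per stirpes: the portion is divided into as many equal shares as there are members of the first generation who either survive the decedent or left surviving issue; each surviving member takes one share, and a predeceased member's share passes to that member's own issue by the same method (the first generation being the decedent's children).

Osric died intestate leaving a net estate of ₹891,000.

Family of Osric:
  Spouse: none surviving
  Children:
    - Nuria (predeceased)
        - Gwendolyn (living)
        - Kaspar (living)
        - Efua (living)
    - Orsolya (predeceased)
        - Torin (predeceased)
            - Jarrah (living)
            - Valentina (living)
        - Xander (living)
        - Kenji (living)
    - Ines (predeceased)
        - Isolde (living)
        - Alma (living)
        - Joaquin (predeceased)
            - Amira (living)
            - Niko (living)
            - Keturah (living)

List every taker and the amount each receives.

The entire ₹891,000 passes to the descendants.
That amount (₹891,000) is divided into 3 shares of ₹297,000: Nuria's ₹297,000 share passes to Nuria's issue; Orsolya's ₹297,000 share passes to Orsolya's issue; Ines's ₹297,000 share passes to Ines's issue.
Nuria's share (₹297,000) is divided into 3 shares of ₹99,000: Gwendolyn, Kaspar, and Efua each take ₹99,000.
Orsolya's share (₹297,000) is divided into 3 shares of ₹99,000: Xander and Kenji each take ₹99,000; Torin's ₹99,000 share passes to Torin's issue.
Torin's share (₹99,000) is divided into 2 shares of ₹49,500: Jarrah and Valentina each take ₹49,500.
Ines's share (₹297,000) is divided into 3 shares of ₹99,000: Isolde and Alma each take ₹99,000; Joaquin's ₹99,000 share passes to Joaquin's issue.
Joaquin's share (₹99,000) is divided into 3 shares of ₹33,000: Amira, Niko, and Keturah each take ₹33,000.

Gwendolyn: ₹99,000; Kaspar: ₹99,000; Efua: ₹99,000; Jarrah: ₹49,500; Valentina: ₹49,500; Xander: ₹99,000; Kenji: ₹99,000; Isolde: ₹99,000; Alma: ₹99,000; Amira: ₹33,000; Niko: ₹33,000; Keturah: ₹33,000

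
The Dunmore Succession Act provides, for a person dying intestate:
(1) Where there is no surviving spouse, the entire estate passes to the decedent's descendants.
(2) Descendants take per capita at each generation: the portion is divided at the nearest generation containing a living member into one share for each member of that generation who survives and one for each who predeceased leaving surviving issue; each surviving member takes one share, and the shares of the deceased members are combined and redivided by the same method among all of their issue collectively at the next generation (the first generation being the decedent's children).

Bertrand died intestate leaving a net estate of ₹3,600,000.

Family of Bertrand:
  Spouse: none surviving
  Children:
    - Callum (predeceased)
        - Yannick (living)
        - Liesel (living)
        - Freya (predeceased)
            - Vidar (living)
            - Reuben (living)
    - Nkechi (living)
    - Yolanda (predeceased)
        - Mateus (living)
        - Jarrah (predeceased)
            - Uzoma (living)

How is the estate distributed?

Yannick: ₹480,000; Liesel: ₹480,000; Vidar: ₹320,000; Reuben: ₹320,000; Nkechi: ₹1,200,000; Mateus: ₹480,000; Uzoma: ₹320,000

The entire ₹3,600,000 passes to the descendants.
That amount (₹3,600,000) is divided at the children's generation into 3 shares of ₹1,200,000. Nkechi takes ₹1,200,000. The 2 shares of the deceased (Callum and Yolanda) are combined into a pool of ₹2,400,000.
That pool (₹2,400,000) is divided at the grandchildren's generation into 5 shares of ₹480,000. Yannick, Liesel, and Mateus each take ₹480,000. The 2 shares of the deceased (Freya and Jarrah) are combined into a pool of ₹960,000.
That pool (₹960,000) is divided at the great-grandchildren's generation equally among Vidar, Reuben, and Uzoma: ₹320,000 each.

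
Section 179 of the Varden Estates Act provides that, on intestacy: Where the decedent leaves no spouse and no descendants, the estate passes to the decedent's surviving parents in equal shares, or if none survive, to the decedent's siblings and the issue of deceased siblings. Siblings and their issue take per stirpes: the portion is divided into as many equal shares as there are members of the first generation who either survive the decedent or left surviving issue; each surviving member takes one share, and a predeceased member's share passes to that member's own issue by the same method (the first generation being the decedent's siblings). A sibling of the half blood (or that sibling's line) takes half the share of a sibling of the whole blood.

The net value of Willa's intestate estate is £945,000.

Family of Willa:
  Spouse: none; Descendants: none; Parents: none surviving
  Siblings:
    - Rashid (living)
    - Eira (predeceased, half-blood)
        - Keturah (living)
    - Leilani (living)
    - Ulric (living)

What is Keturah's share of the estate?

The entire £945,000 passes to the siblings and their issue.
Counting each half-blood sibling's line as half a unit, there are 7/2 units in £945,000, so one unit is £270,000. Whole-blood lines (Rashid, Leilani, and Ulric) take £270,000 each; half-blood lines (Eira) take £135,000 each.
Eira's share (£135,000) passes entirely to Keturah.

Keturah receives £135,000.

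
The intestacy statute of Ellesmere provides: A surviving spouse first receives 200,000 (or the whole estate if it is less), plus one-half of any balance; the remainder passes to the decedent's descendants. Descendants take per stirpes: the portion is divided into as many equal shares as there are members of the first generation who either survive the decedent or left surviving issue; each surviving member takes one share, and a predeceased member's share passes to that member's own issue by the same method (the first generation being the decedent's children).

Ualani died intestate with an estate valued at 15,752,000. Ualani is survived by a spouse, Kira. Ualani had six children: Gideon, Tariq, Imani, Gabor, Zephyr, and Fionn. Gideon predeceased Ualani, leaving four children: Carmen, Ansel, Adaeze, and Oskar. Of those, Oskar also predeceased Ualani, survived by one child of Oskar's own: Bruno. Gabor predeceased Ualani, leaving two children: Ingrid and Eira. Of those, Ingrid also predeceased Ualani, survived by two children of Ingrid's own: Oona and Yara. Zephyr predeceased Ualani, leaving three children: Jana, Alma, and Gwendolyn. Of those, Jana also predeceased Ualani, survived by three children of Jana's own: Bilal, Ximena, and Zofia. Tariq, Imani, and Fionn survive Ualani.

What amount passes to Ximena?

Ximena receives 144,000.

Kira first takes 200,000, leaving a balance of 15,552,000. Kira then takes one-half of the balance (7,776,000), for a total of 7,976,000. The remaining 7,776,000 passes to the descendants.
The descendants' portion (7,776,000) is divided into 6 shares of 1,296,000: Tariq, Imani, and Fionn each take 1,296,000; Gideon's 1,296,000 share passes to Gideon's issue; Gabor's 1,296,000 share passes to Gabor's issue; Zephyr's 1,296,000 share passes to Zephyr's issue.
Gideon's share (1,296,000) is divided into 4 shares of 324,000: Carmen, Ansel, and Adaeze each take 324,000; Oskar's 324,000 share passes to Oskar's issue.
Oskar's share (324,000) passes entirely to Bruno.
Gabor's share (1,296,000) is divided into 2 shares of 648,000: Eira takes 648,000; Ingrid's 648,000 share passes to Ingrid's issue.
Ingrid's share (648,000) is divided into 2 shares of 324,000: Oona and Yara each take 324,000.
Zephyr's share (1,296,000) is divided into 3 shares of 432,000: Alma and Gwendolyn each take 432,000; Jana's 432,000 share passes to Jana's issue.
Jana's share (432,000) is divided into 3 shares of 144,000: Bilal, Ximena, and Zofia each take 144,000.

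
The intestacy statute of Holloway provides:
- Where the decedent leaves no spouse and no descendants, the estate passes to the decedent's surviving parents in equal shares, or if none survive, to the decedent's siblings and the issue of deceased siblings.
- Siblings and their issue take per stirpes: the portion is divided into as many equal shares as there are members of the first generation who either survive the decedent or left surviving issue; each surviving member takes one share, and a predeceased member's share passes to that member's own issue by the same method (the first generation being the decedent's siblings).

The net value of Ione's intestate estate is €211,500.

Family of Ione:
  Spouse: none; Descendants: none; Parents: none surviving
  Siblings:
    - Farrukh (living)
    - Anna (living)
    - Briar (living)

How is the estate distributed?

The entire €211,500 passes to the siblings and their issue.
That amount (€211,500) is divided into 3 shares of €70,500: Farrukh, Anna, and Briar each take €70,500.

Farrukh: €70,500; Anna: €70,500; Briar: €70,500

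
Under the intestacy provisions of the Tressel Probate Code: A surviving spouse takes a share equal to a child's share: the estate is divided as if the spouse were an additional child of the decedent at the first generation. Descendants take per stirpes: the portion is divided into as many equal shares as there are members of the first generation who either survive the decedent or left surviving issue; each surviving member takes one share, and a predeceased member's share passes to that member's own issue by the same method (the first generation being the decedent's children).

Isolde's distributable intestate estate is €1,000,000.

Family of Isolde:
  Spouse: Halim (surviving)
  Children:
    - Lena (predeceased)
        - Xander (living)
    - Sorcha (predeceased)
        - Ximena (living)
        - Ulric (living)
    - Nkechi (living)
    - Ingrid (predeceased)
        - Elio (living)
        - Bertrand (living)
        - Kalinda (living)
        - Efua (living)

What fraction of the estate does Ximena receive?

The spouse counts as an additional share at the children's level, so there are 5 primary shares of €200,000. Halim takes one such share (€200,000).
The children's combined portion (€800,000) is divided into 4 shares of €200,000: Nkechi takes €200,000; Lena's €200,000 share passes to Lena's issue; Sorcha's €200,000 share passes to Sorcha's issue; Ingrid's €200,000 share passes to Ingrid's issue.
Lena's share (€200,000) passes entirely to Xander.
Sorcha's share (€200,000) is divided into 2 shares of €100,000: Ximena and Ulric each take €100,000.
Ingrid's share (€200,000) is divided into 4 shares of €50,000: Elio, Bertrand, Kalinda, and Efua each take €50,000.

Ximena receives 1/10 of the estate.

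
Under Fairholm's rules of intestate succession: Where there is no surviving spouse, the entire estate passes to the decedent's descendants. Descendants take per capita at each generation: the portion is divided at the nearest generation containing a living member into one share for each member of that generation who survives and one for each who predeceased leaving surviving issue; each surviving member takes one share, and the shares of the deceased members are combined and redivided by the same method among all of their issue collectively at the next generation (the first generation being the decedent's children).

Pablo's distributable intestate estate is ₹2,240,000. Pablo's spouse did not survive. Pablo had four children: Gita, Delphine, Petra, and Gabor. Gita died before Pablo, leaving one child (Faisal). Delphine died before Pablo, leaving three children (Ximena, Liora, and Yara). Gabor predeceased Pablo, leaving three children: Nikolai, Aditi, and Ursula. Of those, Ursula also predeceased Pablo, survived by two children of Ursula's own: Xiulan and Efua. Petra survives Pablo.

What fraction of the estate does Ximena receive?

Ximena receives 3/28 of the estate.

The entire ₹2,240,000 passes to the descendants.
That amount (₹2,240,000) is divided at the children's generation into 4 shares of ₹560,000. Petra takes ₹560,000. The 3 shares of the deceased (Gita, Delphine, and Gabor) are combined into a pool of ₹1,680,000.
That pool (₹1,680,000) is divided at the grandchildren's generation into 7 shares of ₹240,000. Faisal, Ximena, Liora, Yara, Nikolai, and Aditi each take ₹240,000. The remaining share for the deceased Ursula (₹240,000) is carried to the next generation.
That pool (₹240,000) is divided at the great-grandchildren's generation equally among Xiulan and Efua: ₹120,000 each.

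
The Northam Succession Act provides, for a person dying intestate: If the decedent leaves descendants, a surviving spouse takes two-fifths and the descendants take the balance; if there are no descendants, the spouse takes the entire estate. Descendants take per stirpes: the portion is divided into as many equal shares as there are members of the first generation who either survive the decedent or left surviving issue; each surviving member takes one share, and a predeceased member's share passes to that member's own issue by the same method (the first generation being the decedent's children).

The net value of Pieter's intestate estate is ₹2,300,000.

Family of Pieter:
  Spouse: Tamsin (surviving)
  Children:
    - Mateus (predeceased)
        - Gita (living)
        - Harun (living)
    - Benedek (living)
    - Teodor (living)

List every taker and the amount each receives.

Tamsin: ₹920,000; Gita: ₹230,000; Harun: ₹230,000; Benedek: ₹460,000; Teodor: ₹460,000

Tamsin takes two-fifths of ₹2,300,000 = ₹920,000. The remaining ₹1,380,000 passes to the descendants.
The descendants' portion (₹1,380,000) is divided into 3 shares of ₹460,000: Benedek and Teodor each take ₹460,000; Mateus's ₹460,000 share passes to Mateus's issue.
Mateus's share (₹460,000) is divided into 2 shares of ₹230,000: Gita and Harun each take ₹230,000.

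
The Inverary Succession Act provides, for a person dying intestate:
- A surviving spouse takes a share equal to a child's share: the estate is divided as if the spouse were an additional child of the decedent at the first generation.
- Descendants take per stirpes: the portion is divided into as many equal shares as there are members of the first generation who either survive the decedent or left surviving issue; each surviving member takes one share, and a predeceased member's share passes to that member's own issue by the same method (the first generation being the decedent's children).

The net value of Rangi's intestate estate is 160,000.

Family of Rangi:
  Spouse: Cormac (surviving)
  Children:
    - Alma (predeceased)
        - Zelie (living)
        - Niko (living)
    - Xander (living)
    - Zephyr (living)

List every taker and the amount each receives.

Cormac: 40,000; Zelie: 20,000; Niko: 20,000; Xander: 40,000; Zephyr: 40,000

The spouse counts as an additional share at the children's level, so there are 4 primary shares of 40,000. Cormac takes one such share (40,000).
The children's combined portion (120,000) is divided into 3 shares of 40,000: Xander and Zephyr each take 40,000; Alma's 40,000 share passes to Alma's issue.
Alma's share (40,000) is divided into 2 shares of 20,000: Zelie and Niko each take 20,000.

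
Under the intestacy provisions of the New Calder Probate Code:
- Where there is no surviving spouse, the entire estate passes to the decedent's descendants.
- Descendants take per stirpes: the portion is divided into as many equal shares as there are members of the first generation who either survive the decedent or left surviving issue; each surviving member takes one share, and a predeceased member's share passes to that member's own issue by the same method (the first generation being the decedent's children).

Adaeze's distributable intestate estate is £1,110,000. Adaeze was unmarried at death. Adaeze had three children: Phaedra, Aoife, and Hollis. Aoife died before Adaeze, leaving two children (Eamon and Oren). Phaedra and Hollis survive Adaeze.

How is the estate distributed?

The entire £1,110,000 passes to the descendants.
That amount (£1,110,000) is divided into 3 shares of £370,000: Phaedra and Hollis each take £370,000; Aoife's £370,000 share passes to Aoife's issue.
Aoife's share (£370,000) is divided into 2 shares of £185,000: Eamon and Oren each take £185,000.

Phaedra: £370,000; Eamon: £185,000; Oren: £185,000; Hollis: £370,000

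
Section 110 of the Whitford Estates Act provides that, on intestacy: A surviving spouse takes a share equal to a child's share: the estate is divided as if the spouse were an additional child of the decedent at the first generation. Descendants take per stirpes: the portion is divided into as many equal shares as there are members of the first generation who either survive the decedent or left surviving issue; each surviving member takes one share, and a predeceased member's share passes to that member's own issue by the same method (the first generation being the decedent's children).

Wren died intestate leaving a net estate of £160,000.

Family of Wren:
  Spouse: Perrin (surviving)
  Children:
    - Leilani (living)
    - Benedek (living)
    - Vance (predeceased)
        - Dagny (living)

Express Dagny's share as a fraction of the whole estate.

The spouse counts as an additional share at the children's level, so there are 4 primary shares of £40,000. Perrin takes one such share (£40,000).
The children's combined portion (£120,000) is divided into 3 shares of £40,000: Leilani and Benedek each take £40,000; Vance's £40,000 share passes to Vance's issue.
Vance's share (£40,000) passes entirely to Dagny.

Dagny receives 1/4 of the estate.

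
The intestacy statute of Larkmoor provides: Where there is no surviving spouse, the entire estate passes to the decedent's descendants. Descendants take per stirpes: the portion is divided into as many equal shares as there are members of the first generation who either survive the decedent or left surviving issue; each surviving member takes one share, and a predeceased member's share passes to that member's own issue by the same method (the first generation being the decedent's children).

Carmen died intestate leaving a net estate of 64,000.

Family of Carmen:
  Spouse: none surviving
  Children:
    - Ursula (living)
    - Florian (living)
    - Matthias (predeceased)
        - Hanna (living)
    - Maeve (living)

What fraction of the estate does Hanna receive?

The entire 64,000 passes to the descendants.
That amount (64,000) is divided into 4 shares of 16,000: Ursula, Florian, and Maeve each take 16,000; Matthias's 16,000 share passes to Matthias's issue.
Matthias's share (16,000) passes entirely to Hanna.

Hanna receives 1/4 of the estate.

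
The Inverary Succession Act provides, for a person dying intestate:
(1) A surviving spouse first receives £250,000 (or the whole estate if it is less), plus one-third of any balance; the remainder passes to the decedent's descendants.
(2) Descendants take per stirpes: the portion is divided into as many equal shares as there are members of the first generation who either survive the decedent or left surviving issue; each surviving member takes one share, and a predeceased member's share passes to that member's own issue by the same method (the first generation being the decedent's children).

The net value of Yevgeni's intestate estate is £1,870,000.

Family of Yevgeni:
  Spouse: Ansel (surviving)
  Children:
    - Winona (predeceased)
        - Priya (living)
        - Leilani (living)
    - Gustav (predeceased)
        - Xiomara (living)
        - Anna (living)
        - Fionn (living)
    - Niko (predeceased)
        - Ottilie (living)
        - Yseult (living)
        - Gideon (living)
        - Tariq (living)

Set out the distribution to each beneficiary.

Ansel: £790,000; Priya: £180,000; Leilani: £180,000; Xiomara: £120,000; Anna: £120,000; Fionn: £120,000; Ottilie: £90,000; Yseult: £90,000; Gideon: £90,000; Tariq: £90,000

Ansel first takes £250,000, leaving a balance of £1,620,000. Ansel then takes one-third of the balance (£540,000), for a total of £790,000. The remaining £1,080,000 passes to the descendants.
The descendants' portion (£1,080,000) is divided into 3 shares of £360,000: Winona's £360,000 share passes to Winona's issue; Gustav's £360,000 share passes to Gustav's issue; Niko's £360,000 share passes to Niko's issue.
Winona's share (£360,000) is divided into 2 shares of £180,000: Priya and Leilani each take £180,000.
Gustav's share (£360,000) is divided into 3 shares of £120,000: Xiomara, Anna, and Fionn each take £120,000.
Niko's share (£360,000) is divided into 4 shares of £90,000: Ottilie, Yseult, Gideon, and Tariq each take £90,000.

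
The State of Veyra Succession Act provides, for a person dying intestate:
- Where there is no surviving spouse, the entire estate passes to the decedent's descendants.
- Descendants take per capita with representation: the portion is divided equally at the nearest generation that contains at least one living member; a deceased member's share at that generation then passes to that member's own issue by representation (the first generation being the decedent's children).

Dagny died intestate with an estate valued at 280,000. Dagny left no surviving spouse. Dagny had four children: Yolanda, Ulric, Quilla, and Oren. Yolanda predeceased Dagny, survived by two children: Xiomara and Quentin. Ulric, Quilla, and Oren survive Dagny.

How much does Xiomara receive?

The entire 280,000 passes to the descendants.
That amount (280,000) is divided into 4 shares of 70,000: Ulric, Quilla, and Oren each take 70,000; Yolanda's 70,000 share passes to Yolanda's issue.
Yolanda's share (70,000) is divided into 2 shares of 35,000: Xiomara and Quentin each take 35,000.

Xiomara receives 35,000.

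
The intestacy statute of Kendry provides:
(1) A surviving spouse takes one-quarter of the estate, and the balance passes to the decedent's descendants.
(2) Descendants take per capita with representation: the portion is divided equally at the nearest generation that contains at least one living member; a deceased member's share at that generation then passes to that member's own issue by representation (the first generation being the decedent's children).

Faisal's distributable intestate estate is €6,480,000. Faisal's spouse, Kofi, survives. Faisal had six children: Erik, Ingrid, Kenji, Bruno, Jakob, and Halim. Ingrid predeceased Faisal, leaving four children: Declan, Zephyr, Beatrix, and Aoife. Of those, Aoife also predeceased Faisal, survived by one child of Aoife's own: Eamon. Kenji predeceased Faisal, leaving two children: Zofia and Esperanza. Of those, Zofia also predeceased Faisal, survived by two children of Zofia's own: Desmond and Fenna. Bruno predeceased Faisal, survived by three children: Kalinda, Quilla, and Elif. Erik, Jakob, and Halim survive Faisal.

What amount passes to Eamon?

Kofi takes one-quarter of €6,480,000 = €1,620,000. The remaining €4,860,000 passes to the descendants.
The descendants' portion (€4,860,000) is divided into 6 shares of €810,000: Erik, Jakob, and Halim each take €810,000; Ingrid's €810,000 share passes to Ingrid's issue; Kenji's €810,000 share passes to Kenji's issue; Bruno's €810,000 share passes to Bruno's issue.
Ingrid's share (€810,000) is divided into 4 shares of €202,500: Declan, Zephyr, and Beatrix each take €202,500; Aoife's €202,500 share passes to Aoife's issue.
Aoife's share (€202,500) passes entirely to Eamon.
Kenji's share (€810,000) is divided into 2 shares of €405,000: Esperanza takes €405,000; Zofia's €405,000 share passes to Zofia's issue.
Zofia's share (€405,000) is divided into 2 shares of €202,500: Desmond and Fenna each take €202,500.
Bruno's share (€810,000) is divided into 3 shares of €270,000: Kalinda, Quilla, and Elif each take €270,000.

Eamon receives €202,500.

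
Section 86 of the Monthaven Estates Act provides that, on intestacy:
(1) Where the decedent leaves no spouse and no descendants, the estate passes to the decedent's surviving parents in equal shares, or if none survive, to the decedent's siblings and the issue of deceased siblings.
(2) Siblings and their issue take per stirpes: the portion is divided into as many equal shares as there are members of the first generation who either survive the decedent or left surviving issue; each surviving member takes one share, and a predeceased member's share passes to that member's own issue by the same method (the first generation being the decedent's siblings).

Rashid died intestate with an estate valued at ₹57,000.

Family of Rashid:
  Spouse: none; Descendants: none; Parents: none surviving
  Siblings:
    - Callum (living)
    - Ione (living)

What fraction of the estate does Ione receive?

The entire ₹57,000 passes to the siblings and their issue.
That amount (₹57,000) is divided into 2 shares of ₹28,500: Callum and Ione each take ₹28,500.

Ione receives 1/2 of the estate.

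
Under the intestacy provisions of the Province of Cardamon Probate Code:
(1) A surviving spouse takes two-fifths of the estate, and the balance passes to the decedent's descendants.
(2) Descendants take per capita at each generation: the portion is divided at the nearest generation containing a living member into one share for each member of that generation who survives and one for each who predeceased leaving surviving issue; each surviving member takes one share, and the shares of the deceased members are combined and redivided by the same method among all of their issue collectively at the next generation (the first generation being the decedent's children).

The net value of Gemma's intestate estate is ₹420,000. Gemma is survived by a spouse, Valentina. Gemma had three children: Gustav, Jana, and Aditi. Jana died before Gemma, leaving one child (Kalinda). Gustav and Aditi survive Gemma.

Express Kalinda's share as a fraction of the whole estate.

Valentina takes two-fifths of ₹420,000 = ₹168,000. The remaining ₹252,000 passes to the descendants.
The descendants' portion (₹252,000) is divided at the children's generation into 3 shares of ₹84,000. Gustav and Aditi each take ₹84,000. The remaining share for the deceased Jana (₹84,000) is carried to the next generation.
That pool (₹84,000) passes entirely to Kalinda, the sole taker at the grandchildren's generation.

Kalinda receives 1/5 of the estate.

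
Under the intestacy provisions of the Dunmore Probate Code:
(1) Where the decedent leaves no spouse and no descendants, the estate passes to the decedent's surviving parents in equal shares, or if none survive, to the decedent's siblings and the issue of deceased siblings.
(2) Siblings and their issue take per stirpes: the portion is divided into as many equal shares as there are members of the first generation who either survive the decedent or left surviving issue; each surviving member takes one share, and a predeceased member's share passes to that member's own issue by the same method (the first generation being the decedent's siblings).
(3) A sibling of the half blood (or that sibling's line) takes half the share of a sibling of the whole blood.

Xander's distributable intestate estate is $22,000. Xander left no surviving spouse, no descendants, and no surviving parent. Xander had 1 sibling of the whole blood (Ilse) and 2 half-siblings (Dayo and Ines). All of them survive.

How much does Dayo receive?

The entire $22,000 passes to the siblings and their issue.
Counting each half-blood sibling's line as half a unit, there are 2 units in $22,000, so one unit is $11,000. Whole-blood lines (Ilse) take $11,000 each; half-blood lines (Dayo and Ines) take $5,500 each.

Dayo receives $5,500.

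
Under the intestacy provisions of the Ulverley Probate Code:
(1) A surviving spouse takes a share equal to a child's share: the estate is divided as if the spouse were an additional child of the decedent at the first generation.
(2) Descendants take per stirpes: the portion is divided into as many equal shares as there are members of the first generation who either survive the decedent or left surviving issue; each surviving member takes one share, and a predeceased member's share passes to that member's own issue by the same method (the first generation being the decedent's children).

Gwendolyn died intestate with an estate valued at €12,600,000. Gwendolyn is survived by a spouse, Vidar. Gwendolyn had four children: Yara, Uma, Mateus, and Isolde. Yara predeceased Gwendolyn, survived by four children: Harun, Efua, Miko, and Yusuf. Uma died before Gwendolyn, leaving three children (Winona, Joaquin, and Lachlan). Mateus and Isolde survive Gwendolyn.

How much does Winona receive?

Winona receives €840,000.

The spouse counts as an additional share at the children's level, so there are 5 primary shares of €2,520,000. Vidar takes one such share (€2,520,000).
The children's combined portion (€10,080,000) is divided into 4 shares of €2,520,000: Mateus and Isolde each take €2,520,000; Yara's €2,520,000 share passes to Yara's issue; Uma's €2,520,000 share passes to Uma's issue.
Yara's share (€2,520,000) is divided into 4 shares of €630,000: Harun, Efua, Miko, and Yusuf each take €630,000.
Uma's share (€2,520,000) is divided into 3 shares of €840,000: Winona, Joaquin, and Lachlan each take €840,000.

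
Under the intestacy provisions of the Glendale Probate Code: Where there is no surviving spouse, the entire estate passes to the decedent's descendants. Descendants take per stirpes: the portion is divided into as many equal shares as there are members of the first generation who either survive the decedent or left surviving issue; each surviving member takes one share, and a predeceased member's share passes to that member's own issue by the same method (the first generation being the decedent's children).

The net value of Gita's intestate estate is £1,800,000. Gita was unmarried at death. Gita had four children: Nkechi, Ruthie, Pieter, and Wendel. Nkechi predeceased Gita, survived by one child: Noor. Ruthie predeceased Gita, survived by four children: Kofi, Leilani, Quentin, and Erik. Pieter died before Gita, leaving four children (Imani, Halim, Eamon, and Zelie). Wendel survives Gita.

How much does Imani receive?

Imani receives £112,500.

The entire £1,800,000 passes to the descendants.
That amount (£1,800,000) is divided into 4 shares of £450,000: Wendel takes £450,000; Nkechi's £450,000 share passes to Nkechi's issue; Ruthie's £450,000 share passes to Ruthie's issue; Pieter's £450,000 share passes to Pieter's issue.
Nkechi's share (£450,000) passes entirely to Noor.
Ruthie's share (£450,000) is divided into 4 shares of £112,500: Kofi, Leilani, Quentin, and Erik each take £112,500.
Pieter's share (£450,000) is divided into 4 shares of £112,500: Imani, Halim, Eamon, and Zelie each take £112,500.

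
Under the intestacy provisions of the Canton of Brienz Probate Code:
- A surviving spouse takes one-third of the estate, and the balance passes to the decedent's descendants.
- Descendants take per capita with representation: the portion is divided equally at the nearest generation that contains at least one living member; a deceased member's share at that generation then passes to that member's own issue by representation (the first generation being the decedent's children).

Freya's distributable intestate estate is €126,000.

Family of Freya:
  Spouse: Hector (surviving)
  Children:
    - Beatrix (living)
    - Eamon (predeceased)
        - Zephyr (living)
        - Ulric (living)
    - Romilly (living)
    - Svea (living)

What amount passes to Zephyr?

Hector takes one-third of €126,000 = €42,000. The remaining €84,000 passes to the descendants.
The descendants' portion (€84,000) is divided into 4 shares of €21,000: Beatrix, Romilly, and Svea each take €21,000; Eamon's €21,000 share passes to Eamon's issue.
Eamon's share (€21,000) is divided into 2 shares of €10,500: Zephyr and Ulric each take €10,500.

Zephyr receives €10,500.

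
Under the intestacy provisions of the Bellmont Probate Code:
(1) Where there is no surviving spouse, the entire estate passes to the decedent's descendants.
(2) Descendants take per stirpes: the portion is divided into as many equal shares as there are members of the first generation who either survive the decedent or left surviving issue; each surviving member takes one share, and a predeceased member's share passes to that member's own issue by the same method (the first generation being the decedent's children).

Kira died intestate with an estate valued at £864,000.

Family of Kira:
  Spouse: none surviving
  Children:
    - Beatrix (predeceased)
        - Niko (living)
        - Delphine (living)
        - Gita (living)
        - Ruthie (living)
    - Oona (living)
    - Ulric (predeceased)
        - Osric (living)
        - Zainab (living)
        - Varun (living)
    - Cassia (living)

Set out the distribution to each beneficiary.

The entire £864,000 passes to the descendants.
That amount (£864,000) is divided into 4 shares of £216,000: Oona and Cassia each take £216,000; Beatrix's £216,000 share passes to Beatrix's issue; Ulric's £216,000 share passes to Ulric's issue.
Beatrix's share (£216,000) is divided into 4 shares of £54,000: Niko, Delphine, Gita, and Ruthie each take £54,000.
Ulric's share (£216,000) is divided into 3 shares of £72,000: Osric, Zainab, and Varun each take £72,000.

Niko: £54,000; Delphine: £54,000; Gita: £54,000; Ruthie: £54,000; Oona: £216,000; Osric: £72,000; Zainab: £72,000; Varun: £72,000; Cassia: £216,000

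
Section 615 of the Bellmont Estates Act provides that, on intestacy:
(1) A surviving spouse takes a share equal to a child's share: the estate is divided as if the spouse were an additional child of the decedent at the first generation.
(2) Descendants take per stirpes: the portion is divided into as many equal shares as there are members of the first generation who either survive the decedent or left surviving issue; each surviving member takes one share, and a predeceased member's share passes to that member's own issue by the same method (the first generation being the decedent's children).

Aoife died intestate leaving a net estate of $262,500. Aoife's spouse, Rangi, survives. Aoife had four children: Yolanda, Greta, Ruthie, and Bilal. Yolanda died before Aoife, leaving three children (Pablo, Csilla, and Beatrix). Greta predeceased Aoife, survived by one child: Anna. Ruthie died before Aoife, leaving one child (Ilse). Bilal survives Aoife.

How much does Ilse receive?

Ilse receives $52,500.

The spouse counts as an additional share at the children's level, so there are 5 primary shares of $52,500. Rangi takes one such share ($52,500).
The children's combined portion ($210,000) is divided into 4 shares of $52,500: Bilal takes $52,500; Yolanda's $52,500 share passes to Yolanda's issue; Greta's $52,500 share passes to Greta's issue; Ruthie's $52,500 share passes to Ruthie's issue.
Yolanda's share ($52,500) is divided into 3 shares of $17,500: Pablo, Csilla, and Beatrix each take $17,500.
Greta's share ($52,500) passes entirely to Anna.
Ruthie's share ($52,500) passes entirely to Ilse.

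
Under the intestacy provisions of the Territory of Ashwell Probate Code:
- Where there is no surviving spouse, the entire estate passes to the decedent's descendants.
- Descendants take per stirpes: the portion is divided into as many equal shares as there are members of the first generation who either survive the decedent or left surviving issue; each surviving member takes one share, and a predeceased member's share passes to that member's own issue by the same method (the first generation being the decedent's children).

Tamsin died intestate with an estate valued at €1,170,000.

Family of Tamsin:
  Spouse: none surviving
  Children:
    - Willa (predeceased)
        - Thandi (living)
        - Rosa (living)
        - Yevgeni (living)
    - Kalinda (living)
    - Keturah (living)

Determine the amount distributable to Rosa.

Rosa receives €130,000.

The entire €1,170,000 passes to the descendants.
That amount (€1,170,000) is divided into 3 shares of €390,000: Kalinda and Keturah each take €390,000; Willa's €390,000 share passes to Willa's issue.
Willa's share (€390,000) is divided into 3 shares of €130,000: Thandi, Rosa, and Yevgeni each take €130,000.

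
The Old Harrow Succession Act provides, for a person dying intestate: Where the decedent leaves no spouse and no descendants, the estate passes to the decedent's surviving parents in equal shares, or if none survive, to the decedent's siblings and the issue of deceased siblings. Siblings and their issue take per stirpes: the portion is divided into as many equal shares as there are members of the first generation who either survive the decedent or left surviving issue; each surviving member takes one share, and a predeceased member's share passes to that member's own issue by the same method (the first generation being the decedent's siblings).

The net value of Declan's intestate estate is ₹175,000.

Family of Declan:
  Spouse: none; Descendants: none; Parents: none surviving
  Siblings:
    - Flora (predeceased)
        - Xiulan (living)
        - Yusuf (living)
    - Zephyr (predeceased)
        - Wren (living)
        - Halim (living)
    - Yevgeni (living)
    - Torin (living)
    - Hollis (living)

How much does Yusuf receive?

The entire ₹175,000 passes to the siblings and their issue.
That amount (₹175,000) is divided into 5 shares of ₹35,000: Yevgeni, Torin, and Hollis each take ₹35,000; Flora's ₹35,000 share passes to Flora's issue; Zephyr's ₹35,000 share passes to Zephyr's issue.
Flora's share (₹35,000) is divided into 2 shares of ₹17,500: Xiulan and Yusuf each take ₹17,500.
Zephyr's share (₹35,000) is divided into 2 shares of ₹17,500: Wren and Halim each take ₹17,500.

Yusuf receives ₹17,500.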